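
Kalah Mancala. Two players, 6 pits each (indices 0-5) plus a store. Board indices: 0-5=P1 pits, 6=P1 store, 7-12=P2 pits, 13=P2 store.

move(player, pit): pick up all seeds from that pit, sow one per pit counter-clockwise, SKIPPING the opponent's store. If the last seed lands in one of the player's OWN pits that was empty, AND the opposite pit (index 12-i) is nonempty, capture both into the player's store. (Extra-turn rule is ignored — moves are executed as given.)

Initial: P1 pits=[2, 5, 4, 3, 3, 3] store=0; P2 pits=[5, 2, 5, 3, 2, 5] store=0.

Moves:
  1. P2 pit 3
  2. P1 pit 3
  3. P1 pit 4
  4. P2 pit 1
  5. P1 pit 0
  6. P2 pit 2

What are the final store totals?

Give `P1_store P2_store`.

Move 1: P2 pit3 -> P1=[2,5,4,3,3,3](0) P2=[5,2,5,0,3,6](1)
Move 2: P1 pit3 -> P1=[2,5,4,0,4,4](1) P2=[5,2,5,0,3,6](1)
Move 3: P1 pit4 -> P1=[2,5,4,0,0,5](2) P2=[6,3,5,0,3,6](1)
Move 4: P2 pit1 -> P1=[2,5,4,0,0,5](2) P2=[6,0,6,1,4,6](1)
Move 5: P1 pit0 -> P1=[0,6,5,0,0,5](2) P2=[6,0,6,1,4,6](1)
Move 6: P2 pit2 -> P1=[1,7,5,0,0,5](2) P2=[6,0,0,2,5,7](2)

Answer: 2 2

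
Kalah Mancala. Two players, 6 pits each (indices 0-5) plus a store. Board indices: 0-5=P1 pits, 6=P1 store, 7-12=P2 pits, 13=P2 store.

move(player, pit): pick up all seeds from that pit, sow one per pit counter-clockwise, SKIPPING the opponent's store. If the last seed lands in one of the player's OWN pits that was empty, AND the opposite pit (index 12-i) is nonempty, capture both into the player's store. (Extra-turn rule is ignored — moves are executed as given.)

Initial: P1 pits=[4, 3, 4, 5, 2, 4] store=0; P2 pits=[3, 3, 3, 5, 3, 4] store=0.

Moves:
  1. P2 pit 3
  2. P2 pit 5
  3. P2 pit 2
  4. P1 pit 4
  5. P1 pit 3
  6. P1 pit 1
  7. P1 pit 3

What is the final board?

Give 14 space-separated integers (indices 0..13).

Move 1: P2 pit3 -> P1=[5,4,4,5,2,4](0) P2=[3,3,3,0,4,5](1)
Move 2: P2 pit5 -> P1=[6,5,5,6,2,4](0) P2=[3,3,3,0,4,0](2)
Move 3: P2 pit2 -> P1=[0,5,5,6,2,4](0) P2=[3,3,0,1,5,0](9)
Move 4: P1 pit4 -> P1=[0,5,5,6,0,5](1) P2=[3,3,0,1,5,0](9)
Move 5: P1 pit3 -> P1=[0,5,5,0,1,6](2) P2=[4,4,1,1,5,0](9)
Move 6: P1 pit1 -> P1=[0,0,6,1,2,7](3) P2=[4,4,1,1,5,0](9)
Move 7: P1 pit3 -> P1=[0,0,6,0,3,7](3) P2=[4,4,1,1,5,0](9)

Answer: 0 0 6 0 3 7 3 4 4 1 1 5 0 9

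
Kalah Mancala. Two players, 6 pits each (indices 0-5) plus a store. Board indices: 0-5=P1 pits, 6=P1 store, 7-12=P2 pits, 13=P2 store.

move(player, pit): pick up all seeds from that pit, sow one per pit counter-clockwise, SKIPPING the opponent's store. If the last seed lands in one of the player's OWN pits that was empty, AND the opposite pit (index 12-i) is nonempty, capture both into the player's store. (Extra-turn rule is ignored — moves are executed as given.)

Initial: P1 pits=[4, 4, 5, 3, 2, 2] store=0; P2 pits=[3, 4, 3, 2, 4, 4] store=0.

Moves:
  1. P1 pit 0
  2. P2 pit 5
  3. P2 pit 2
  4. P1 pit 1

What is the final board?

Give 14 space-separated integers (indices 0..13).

Move 1: P1 pit0 -> P1=[0,5,6,4,3,2](0) P2=[3,4,3,2,4,4](0)
Move 2: P2 pit5 -> P1=[1,6,7,4,3,2](0) P2=[3,4,3,2,4,0](1)
Move 3: P2 pit2 -> P1=[0,6,7,4,3,2](0) P2=[3,4,0,3,5,0](3)
Move 4: P1 pit1 -> P1=[0,0,8,5,4,3](1) P2=[4,4,0,3,5,0](3)

Answer: 0 0 8 5 4 3 1 4 4 0 3 5 0 3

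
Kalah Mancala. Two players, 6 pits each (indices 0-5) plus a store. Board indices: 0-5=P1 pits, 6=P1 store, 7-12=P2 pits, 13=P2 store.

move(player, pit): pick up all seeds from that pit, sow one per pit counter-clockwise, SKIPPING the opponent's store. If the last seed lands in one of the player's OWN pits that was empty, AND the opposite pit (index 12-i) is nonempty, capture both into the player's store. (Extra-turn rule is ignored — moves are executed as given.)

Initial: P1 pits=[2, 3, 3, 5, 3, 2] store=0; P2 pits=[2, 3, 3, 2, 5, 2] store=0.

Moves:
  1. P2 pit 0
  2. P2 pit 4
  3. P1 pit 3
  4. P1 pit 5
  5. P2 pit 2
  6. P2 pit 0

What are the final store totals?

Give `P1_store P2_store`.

Answer: 2 2

Derivation:
Move 1: P2 pit0 -> P1=[2,3,3,5,3,2](0) P2=[0,4,4,2,5,2](0)
Move 2: P2 pit4 -> P1=[3,4,4,5,3,2](0) P2=[0,4,4,2,0,3](1)
Move 3: P1 pit3 -> P1=[3,4,4,0,4,3](1) P2=[1,5,4,2,0,3](1)
Move 4: P1 pit5 -> P1=[3,4,4,0,4,0](2) P2=[2,6,4,2,0,3](1)
Move 5: P2 pit2 -> P1=[3,4,4,0,4,0](2) P2=[2,6,0,3,1,4](2)
Move 6: P2 pit0 -> P1=[3,4,4,0,4,0](2) P2=[0,7,1,3,1,4](2)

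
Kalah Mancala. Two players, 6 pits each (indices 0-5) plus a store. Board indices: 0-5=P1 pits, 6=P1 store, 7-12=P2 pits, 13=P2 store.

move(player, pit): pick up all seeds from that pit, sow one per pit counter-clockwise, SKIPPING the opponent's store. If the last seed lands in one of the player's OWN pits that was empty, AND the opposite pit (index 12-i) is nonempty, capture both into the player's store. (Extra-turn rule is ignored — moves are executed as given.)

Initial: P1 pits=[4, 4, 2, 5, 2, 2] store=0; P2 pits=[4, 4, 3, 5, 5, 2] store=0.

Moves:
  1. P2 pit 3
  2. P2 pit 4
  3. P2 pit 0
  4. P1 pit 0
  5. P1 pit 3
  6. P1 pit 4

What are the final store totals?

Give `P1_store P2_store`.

Move 1: P2 pit3 -> P1=[5,5,2,5,2,2](0) P2=[4,4,3,0,6,3](1)
Move 2: P2 pit4 -> P1=[6,6,3,6,2,2](0) P2=[4,4,3,0,0,4](2)
Move 3: P2 pit0 -> P1=[6,0,3,6,2,2](0) P2=[0,5,4,1,0,4](9)
Move 4: P1 pit0 -> P1=[0,1,4,7,3,3](1) P2=[0,5,4,1,0,4](9)
Move 5: P1 pit3 -> P1=[0,1,4,0,4,4](2) P2=[1,6,5,2,0,4](9)
Move 6: P1 pit4 -> P1=[0,1,4,0,0,5](3) P2=[2,7,5,2,0,4](9)

Answer: 3 9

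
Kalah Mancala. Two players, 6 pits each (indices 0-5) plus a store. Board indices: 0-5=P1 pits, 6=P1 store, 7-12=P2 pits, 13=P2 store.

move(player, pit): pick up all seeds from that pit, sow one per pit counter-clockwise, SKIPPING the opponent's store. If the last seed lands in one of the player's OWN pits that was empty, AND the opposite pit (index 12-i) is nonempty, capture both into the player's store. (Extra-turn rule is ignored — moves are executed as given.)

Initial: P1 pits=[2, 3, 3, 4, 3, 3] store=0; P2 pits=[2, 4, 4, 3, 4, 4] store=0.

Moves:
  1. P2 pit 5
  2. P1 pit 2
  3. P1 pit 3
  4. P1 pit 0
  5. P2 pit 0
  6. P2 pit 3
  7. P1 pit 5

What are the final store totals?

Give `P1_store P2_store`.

Move 1: P2 pit5 -> P1=[3,4,4,4,3,3](0) P2=[2,4,4,3,4,0](1)
Move 2: P1 pit2 -> P1=[3,4,0,5,4,4](1) P2=[2,4,4,3,4,0](1)
Move 3: P1 pit3 -> P1=[3,4,0,0,5,5](2) P2=[3,5,4,3,4,0](1)
Move 4: P1 pit0 -> P1=[0,5,1,0,5,5](7) P2=[3,5,0,3,4,0](1)
Move 5: P2 pit0 -> P1=[0,5,1,0,5,5](7) P2=[0,6,1,4,4,0](1)
Move 6: P2 pit3 -> P1=[1,5,1,0,5,5](7) P2=[0,6,1,0,5,1](2)
Move 7: P1 pit5 -> P1=[1,5,1,0,5,0](8) P2=[1,7,2,1,5,1](2)

Answer: 8 2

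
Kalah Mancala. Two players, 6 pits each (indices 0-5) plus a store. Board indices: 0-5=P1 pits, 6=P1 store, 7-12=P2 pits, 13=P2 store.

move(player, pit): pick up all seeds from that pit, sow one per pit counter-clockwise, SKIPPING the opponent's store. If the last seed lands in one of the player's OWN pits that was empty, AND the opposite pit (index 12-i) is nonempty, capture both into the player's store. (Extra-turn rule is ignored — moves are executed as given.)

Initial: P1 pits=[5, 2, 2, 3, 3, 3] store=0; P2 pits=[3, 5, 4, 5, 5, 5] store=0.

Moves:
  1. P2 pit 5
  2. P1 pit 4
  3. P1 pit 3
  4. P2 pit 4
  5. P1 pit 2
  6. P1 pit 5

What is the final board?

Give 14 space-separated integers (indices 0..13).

Answer: 7 4 0 1 2 0 4 6 6 5 6 1 1 2

Derivation:
Move 1: P2 pit5 -> P1=[6,3,3,4,3,3](0) P2=[3,5,4,5,5,0](1)
Move 2: P1 pit4 -> P1=[6,3,3,4,0,4](1) P2=[4,5,4,5,5,0](1)
Move 3: P1 pit3 -> P1=[6,3,3,0,1,5](2) P2=[5,5,4,5,5,0](1)
Move 4: P2 pit4 -> P1=[7,4,4,0,1,5](2) P2=[5,5,4,5,0,1](2)
Move 5: P1 pit2 -> P1=[7,4,0,1,2,6](3) P2=[5,5,4,5,0,1](2)
Move 6: P1 pit5 -> P1=[7,4,0,1,2,0](4) P2=[6,6,5,6,1,1](2)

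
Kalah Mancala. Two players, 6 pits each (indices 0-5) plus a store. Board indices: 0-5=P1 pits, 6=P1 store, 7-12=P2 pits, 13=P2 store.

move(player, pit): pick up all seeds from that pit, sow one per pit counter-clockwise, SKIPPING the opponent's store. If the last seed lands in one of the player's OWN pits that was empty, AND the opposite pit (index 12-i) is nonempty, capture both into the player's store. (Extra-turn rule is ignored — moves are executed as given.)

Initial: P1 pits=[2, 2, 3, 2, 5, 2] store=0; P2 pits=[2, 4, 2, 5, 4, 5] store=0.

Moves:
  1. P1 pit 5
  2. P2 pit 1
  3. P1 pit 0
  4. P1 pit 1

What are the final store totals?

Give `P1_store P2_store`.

Answer: 1 0

Derivation:
Move 1: P1 pit5 -> P1=[2,2,3,2,5,0](1) P2=[3,4,2,5,4,5](0)
Move 2: P2 pit1 -> P1=[2,2,3,2,5,0](1) P2=[3,0,3,6,5,6](0)
Move 3: P1 pit0 -> P1=[0,3,4,2,5,0](1) P2=[3,0,3,6,5,6](0)
Move 4: P1 pit1 -> P1=[0,0,5,3,6,0](1) P2=[3,0,3,6,5,6](0)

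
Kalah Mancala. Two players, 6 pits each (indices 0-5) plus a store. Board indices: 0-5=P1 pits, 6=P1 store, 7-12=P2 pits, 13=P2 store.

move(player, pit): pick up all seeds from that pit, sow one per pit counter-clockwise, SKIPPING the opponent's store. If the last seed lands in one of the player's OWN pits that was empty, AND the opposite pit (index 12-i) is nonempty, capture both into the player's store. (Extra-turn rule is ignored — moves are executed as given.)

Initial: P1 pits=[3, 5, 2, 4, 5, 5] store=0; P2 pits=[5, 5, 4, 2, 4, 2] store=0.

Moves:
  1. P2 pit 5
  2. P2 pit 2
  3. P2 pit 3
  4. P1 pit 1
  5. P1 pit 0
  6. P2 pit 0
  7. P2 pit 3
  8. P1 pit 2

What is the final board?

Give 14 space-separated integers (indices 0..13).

Answer: 0 1 0 7 8 7 2 0 6 1 0 8 3 3

Derivation:
Move 1: P2 pit5 -> P1=[4,5,2,4,5,5](0) P2=[5,5,4,2,4,0](1)
Move 2: P2 pit2 -> P1=[4,5,2,4,5,5](0) P2=[5,5,0,3,5,1](2)
Move 3: P2 pit3 -> P1=[4,5,2,4,5,5](0) P2=[5,5,0,0,6,2](3)
Move 4: P1 pit1 -> P1=[4,0,3,5,6,6](1) P2=[5,5,0,0,6,2](3)
Move 5: P1 pit0 -> P1=[0,1,4,6,7,6](1) P2=[5,5,0,0,6,2](3)
Move 6: P2 pit0 -> P1=[0,1,4,6,7,6](1) P2=[0,6,1,1,7,3](3)
Move 7: P2 pit3 -> P1=[0,1,4,6,7,6](1) P2=[0,6,1,0,8,3](3)
Move 8: P1 pit2 -> P1=[0,1,0,7,8,7](2) P2=[0,6,1,0,8,3](3)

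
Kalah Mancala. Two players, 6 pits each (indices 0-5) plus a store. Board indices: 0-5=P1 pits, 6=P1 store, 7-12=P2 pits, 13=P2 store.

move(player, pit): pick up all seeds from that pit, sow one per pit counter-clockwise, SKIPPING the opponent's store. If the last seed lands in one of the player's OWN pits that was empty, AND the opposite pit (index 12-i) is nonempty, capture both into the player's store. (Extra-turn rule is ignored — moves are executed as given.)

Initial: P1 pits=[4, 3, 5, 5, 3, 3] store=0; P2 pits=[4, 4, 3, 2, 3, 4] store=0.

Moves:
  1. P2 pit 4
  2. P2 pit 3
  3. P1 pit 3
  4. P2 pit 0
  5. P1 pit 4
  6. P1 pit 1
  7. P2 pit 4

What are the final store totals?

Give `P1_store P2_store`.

Move 1: P2 pit4 -> P1=[5,3,5,5,3,3](0) P2=[4,4,3,2,0,5](1)
Move 2: P2 pit3 -> P1=[5,3,5,5,3,3](0) P2=[4,4,3,0,1,6](1)
Move 3: P1 pit3 -> P1=[5,3,5,0,4,4](1) P2=[5,5,3,0,1,6](1)
Move 4: P2 pit0 -> P1=[5,3,5,0,4,4](1) P2=[0,6,4,1,2,7](1)
Move 5: P1 pit4 -> P1=[5,3,5,0,0,5](2) P2=[1,7,4,1,2,7](1)
Move 6: P1 pit1 -> P1=[5,0,6,1,0,5](10) P2=[1,0,4,1,2,7](1)
Move 7: P2 pit4 -> P1=[5,0,6,1,0,5](10) P2=[1,0,4,1,0,8](2)

Answer: 10 2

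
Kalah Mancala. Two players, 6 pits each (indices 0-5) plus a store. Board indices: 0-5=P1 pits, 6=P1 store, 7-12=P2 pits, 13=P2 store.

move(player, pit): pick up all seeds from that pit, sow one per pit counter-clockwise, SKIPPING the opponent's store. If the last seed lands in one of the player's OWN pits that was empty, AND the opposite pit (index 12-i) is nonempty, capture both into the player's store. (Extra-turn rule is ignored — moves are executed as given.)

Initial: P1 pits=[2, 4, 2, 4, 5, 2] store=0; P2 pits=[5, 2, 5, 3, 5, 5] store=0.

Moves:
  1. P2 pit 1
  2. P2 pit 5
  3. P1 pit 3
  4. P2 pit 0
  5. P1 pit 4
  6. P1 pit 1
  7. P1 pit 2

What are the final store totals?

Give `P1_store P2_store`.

Answer: 4 2

Derivation:
Move 1: P2 pit1 -> P1=[2,4,2,4,5,2](0) P2=[5,0,6,4,5,5](0)
Move 2: P2 pit5 -> P1=[3,5,3,5,5,2](0) P2=[5,0,6,4,5,0](1)
Move 3: P1 pit3 -> P1=[3,5,3,0,6,3](1) P2=[6,1,6,4,5,0](1)
Move 4: P2 pit0 -> P1=[3,5,3,0,6,3](1) P2=[0,2,7,5,6,1](2)
Move 5: P1 pit4 -> P1=[3,5,3,0,0,4](2) P2=[1,3,8,6,6,1](2)
Move 6: P1 pit1 -> P1=[3,0,4,1,1,5](3) P2=[1,3,8,6,6,1](2)
Move 7: P1 pit2 -> P1=[3,0,0,2,2,6](4) P2=[1,3,8,6,6,1](2)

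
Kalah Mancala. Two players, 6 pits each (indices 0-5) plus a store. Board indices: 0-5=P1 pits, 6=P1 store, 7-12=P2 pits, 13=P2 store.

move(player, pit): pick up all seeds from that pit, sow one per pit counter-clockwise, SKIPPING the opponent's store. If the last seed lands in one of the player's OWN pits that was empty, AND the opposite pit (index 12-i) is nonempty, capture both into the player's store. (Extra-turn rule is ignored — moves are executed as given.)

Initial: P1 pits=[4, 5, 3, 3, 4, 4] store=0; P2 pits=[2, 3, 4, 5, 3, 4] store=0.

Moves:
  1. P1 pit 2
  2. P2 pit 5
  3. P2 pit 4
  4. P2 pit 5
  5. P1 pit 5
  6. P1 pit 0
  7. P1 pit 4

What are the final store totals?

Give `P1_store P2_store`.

Move 1: P1 pit2 -> P1=[4,5,0,4,5,5](0) P2=[2,3,4,5,3,4](0)
Move 2: P2 pit5 -> P1=[5,6,1,4,5,5](0) P2=[2,3,4,5,3,0](1)
Move 3: P2 pit4 -> P1=[6,6,1,4,5,5](0) P2=[2,3,4,5,0,1](2)
Move 4: P2 pit5 -> P1=[6,6,1,4,5,5](0) P2=[2,3,4,5,0,0](3)
Move 5: P1 pit5 -> P1=[6,6,1,4,5,0](1) P2=[3,4,5,6,0,0](3)
Move 6: P1 pit0 -> P1=[0,7,2,5,6,1](2) P2=[3,4,5,6,0,0](3)
Move 7: P1 pit4 -> P1=[0,7,2,5,0,2](3) P2=[4,5,6,7,0,0](3)

Answer: 3 3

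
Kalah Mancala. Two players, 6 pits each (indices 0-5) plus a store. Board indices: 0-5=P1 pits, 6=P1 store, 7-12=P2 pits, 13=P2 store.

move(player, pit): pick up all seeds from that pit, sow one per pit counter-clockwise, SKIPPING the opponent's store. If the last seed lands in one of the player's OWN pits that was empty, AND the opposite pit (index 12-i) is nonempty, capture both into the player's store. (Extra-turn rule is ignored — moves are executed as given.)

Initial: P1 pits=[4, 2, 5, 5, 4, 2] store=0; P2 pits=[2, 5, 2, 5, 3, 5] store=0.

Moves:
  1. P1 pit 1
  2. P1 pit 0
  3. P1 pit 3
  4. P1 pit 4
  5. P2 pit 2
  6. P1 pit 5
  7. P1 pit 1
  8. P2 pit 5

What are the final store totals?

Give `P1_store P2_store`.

Answer: 3 2

Derivation:
Move 1: P1 pit1 -> P1=[4,0,6,6,4,2](0) P2=[2,5,2,5,3,5](0)
Move 2: P1 pit0 -> P1=[0,1,7,7,5,2](0) P2=[2,5,2,5,3,5](0)
Move 3: P1 pit3 -> P1=[0,1,7,0,6,3](1) P2=[3,6,3,6,3,5](0)
Move 4: P1 pit4 -> P1=[0,1,7,0,0,4](2) P2=[4,7,4,7,3,5](0)
Move 5: P2 pit2 -> P1=[0,1,7,0,0,4](2) P2=[4,7,0,8,4,6](1)
Move 6: P1 pit5 -> P1=[0,1,7,0,0,0](3) P2=[5,8,1,8,4,6](1)
Move 7: P1 pit1 -> P1=[0,0,8,0,0,0](3) P2=[5,8,1,8,4,6](1)
Move 8: P2 pit5 -> P1=[1,1,9,1,1,0](3) P2=[5,8,1,8,4,0](2)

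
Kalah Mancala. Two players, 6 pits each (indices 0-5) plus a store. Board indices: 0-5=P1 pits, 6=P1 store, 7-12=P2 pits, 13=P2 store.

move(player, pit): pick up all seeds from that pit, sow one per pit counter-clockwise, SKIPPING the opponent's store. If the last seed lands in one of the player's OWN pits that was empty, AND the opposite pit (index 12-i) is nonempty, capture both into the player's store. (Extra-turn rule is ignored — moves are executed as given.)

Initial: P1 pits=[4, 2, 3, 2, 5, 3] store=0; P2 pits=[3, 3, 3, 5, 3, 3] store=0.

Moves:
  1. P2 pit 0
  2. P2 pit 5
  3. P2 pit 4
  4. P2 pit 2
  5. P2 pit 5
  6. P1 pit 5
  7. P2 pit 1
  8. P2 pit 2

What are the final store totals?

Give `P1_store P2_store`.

Answer: 1 5

Derivation:
Move 1: P2 pit0 -> P1=[4,2,3,2,5,3](0) P2=[0,4,4,6,3,3](0)
Move 2: P2 pit5 -> P1=[5,3,3,2,5,3](0) P2=[0,4,4,6,3,0](1)
Move 3: P2 pit4 -> P1=[6,3,3,2,5,3](0) P2=[0,4,4,6,0,1](2)
Move 4: P2 pit2 -> P1=[6,3,3,2,5,3](0) P2=[0,4,0,7,1,2](3)
Move 5: P2 pit5 -> P1=[7,3,3,2,5,3](0) P2=[0,4,0,7,1,0](4)
Move 6: P1 pit5 -> P1=[7,3,3,2,5,0](1) P2=[1,5,0,7,1,0](4)
Move 7: P2 pit1 -> P1=[7,3,3,2,5,0](1) P2=[1,0,1,8,2,1](5)
Move 8: P2 pit2 -> P1=[7,3,3,2,5,0](1) P2=[1,0,0,9,2,1](5)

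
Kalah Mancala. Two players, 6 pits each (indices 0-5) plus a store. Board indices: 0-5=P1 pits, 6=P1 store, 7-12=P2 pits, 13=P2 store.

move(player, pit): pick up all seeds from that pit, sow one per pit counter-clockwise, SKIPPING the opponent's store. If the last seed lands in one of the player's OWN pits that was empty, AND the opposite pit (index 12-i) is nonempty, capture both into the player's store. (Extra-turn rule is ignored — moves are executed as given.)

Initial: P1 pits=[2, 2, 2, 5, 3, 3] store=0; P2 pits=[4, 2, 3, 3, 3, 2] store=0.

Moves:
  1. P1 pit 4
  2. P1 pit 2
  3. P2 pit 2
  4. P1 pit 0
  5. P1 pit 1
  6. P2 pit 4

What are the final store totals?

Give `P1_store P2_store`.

Move 1: P1 pit4 -> P1=[2,2,2,5,0,4](1) P2=[5,2,3,3,3,2](0)
Move 2: P1 pit2 -> P1=[2,2,0,6,0,4](4) P2=[5,0,3,3,3,2](0)
Move 3: P2 pit2 -> P1=[2,2,0,6,0,4](4) P2=[5,0,0,4,4,3](0)
Move 4: P1 pit0 -> P1=[0,3,0,6,0,4](9) P2=[5,0,0,0,4,3](0)
Move 5: P1 pit1 -> P1=[0,0,1,7,1,4](9) P2=[5,0,0,0,4,3](0)
Move 6: P2 pit4 -> P1=[1,1,1,7,1,4](9) P2=[5,0,0,0,0,4](1)

Answer: 9 1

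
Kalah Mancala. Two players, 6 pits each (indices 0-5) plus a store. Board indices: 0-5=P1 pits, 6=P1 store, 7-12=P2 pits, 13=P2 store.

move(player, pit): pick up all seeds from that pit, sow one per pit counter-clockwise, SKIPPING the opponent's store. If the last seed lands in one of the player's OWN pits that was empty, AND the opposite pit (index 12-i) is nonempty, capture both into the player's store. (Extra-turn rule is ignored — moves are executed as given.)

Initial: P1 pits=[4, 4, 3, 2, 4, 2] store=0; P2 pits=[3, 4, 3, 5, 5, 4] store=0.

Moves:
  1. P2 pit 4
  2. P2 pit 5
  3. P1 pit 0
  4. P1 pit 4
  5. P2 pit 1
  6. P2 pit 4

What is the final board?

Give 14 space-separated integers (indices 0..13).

Move 1: P2 pit4 -> P1=[5,5,4,2,4,2](0) P2=[3,4,3,5,0,5](1)
Move 2: P2 pit5 -> P1=[6,6,5,3,4,2](0) P2=[3,4,3,5,0,0](2)
Move 3: P1 pit0 -> P1=[0,7,6,4,5,3](1) P2=[3,4,3,5,0,0](2)
Move 4: P1 pit4 -> P1=[0,7,6,4,0,4](2) P2=[4,5,4,5,0,0](2)
Move 5: P2 pit1 -> P1=[0,7,6,4,0,4](2) P2=[4,0,5,6,1,1](3)
Move 6: P2 pit4 -> P1=[0,7,6,4,0,4](2) P2=[4,0,5,6,0,2](3)

Answer: 0 7 6 4 0 4 2 4 0 5 6 0 2 3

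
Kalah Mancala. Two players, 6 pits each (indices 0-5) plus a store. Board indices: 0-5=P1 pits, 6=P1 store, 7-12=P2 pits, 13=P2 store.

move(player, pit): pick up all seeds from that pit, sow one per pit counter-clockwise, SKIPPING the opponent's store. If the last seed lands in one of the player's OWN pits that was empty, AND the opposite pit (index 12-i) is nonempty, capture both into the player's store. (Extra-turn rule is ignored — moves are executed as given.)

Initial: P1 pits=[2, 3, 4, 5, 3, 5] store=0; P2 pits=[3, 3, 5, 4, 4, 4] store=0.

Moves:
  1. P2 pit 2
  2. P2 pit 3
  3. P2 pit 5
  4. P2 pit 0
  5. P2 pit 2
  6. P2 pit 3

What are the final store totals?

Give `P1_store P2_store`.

Answer: 0 9

Derivation:
Move 1: P2 pit2 -> P1=[3,3,4,5,3,5](0) P2=[3,3,0,5,5,5](1)
Move 2: P2 pit3 -> P1=[4,4,4,5,3,5](0) P2=[3,3,0,0,6,6](2)
Move 3: P2 pit5 -> P1=[5,5,5,6,4,5](0) P2=[3,3,0,0,6,0](3)
Move 4: P2 pit0 -> P1=[5,5,0,6,4,5](0) P2=[0,4,1,0,6,0](9)
Move 5: P2 pit2 -> P1=[5,5,0,6,4,5](0) P2=[0,4,0,1,6,0](9)
Move 6: P2 pit3 -> P1=[5,5,0,6,4,5](0) P2=[0,4,0,0,7,0](9)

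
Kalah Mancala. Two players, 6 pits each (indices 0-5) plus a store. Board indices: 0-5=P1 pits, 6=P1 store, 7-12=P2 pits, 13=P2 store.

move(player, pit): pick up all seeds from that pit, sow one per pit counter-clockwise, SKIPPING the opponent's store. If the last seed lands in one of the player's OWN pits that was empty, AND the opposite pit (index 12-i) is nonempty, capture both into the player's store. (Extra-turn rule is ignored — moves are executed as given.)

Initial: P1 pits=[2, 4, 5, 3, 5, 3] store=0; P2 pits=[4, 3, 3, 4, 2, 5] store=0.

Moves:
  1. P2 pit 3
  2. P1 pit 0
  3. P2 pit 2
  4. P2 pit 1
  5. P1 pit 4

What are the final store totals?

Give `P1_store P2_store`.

Move 1: P2 pit3 -> P1=[3,4,5,3,5,3](0) P2=[4,3,3,0,3,6](1)
Move 2: P1 pit0 -> P1=[0,5,6,4,5,3](0) P2=[4,3,3,0,3,6](1)
Move 3: P2 pit2 -> P1=[0,5,6,4,5,3](0) P2=[4,3,0,1,4,7](1)
Move 4: P2 pit1 -> P1=[0,5,6,4,5,3](0) P2=[4,0,1,2,5,7](1)
Move 5: P1 pit4 -> P1=[0,5,6,4,0,4](1) P2=[5,1,2,2,5,7](1)

Answer: 1 1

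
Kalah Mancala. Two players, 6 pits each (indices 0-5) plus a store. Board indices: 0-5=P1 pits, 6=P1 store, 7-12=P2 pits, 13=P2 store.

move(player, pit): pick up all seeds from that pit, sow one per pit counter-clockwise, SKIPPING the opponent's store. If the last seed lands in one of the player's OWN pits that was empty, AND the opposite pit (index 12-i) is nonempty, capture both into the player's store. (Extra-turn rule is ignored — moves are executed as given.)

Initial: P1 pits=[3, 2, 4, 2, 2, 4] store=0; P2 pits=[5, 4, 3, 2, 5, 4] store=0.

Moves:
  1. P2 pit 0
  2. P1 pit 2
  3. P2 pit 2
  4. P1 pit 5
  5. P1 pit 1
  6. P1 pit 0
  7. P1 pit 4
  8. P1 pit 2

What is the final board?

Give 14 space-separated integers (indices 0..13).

Answer: 0 1 0 6 0 1 10 2 0 1 5 7 6 1

Derivation:
Move 1: P2 pit0 -> P1=[3,2,4,2,2,4](0) P2=[0,5,4,3,6,5](0)
Move 2: P1 pit2 -> P1=[3,2,0,3,3,5](1) P2=[0,5,4,3,6,5](0)
Move 3: P2 pit2 -> P1=[3,2,0,3,3,5](1) P2=[0,5,0,4,7,6](1)
Move 4: P1 pit5 -> P1=[3,2,0,3,3,0](2) P2=[1,6,1,5,7,6](1)
Move 5: P1 pit1 -> P1=[3,0,1,4,3,0](2) P2=[1,6,1,5,7,6](1)
Move 6: P1 pit0 -> P1=[0,1,2,5,3,0](2) P2=[1,6,1,5,7,6](1)
Move 7: P1 pit4 -> P1=[0,1,2,5,0,1](3) P2=[2,6,1,5,7,6](1)
Move 8: P1 pit2 -> P1=[0,1,0,6,0,1](10) P2=[2,0,1,5,7,6](1)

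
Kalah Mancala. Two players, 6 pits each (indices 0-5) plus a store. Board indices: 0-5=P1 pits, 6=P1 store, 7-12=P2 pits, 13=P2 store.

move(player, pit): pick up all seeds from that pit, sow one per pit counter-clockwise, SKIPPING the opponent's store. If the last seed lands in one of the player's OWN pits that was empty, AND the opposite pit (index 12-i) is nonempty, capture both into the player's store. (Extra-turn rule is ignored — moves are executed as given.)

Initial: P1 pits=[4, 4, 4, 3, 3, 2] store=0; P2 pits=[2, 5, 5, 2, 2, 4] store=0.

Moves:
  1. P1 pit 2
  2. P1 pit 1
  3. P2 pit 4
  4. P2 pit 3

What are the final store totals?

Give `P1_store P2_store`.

Answer: 1 1

Derivation:
Move 1: P1 pit2 -> P1=[4,4,0,4,4,3](1) P2=[2,5,5,2,2,4](0)
Move 2: P1 pit1 -> P1=[4,0,1,5,5,4](1) P2=[2,5,5,2,2,4](0)
Move 3: P2 pit4 -> P1=[4,0,1,5,5,4](1) P2=[2,5,5,2,0,5](1)
Move 4: P2 pit3 -> P1=[4,0,1,5,5,4](1) P2=[2,5,5,0,1,6](1)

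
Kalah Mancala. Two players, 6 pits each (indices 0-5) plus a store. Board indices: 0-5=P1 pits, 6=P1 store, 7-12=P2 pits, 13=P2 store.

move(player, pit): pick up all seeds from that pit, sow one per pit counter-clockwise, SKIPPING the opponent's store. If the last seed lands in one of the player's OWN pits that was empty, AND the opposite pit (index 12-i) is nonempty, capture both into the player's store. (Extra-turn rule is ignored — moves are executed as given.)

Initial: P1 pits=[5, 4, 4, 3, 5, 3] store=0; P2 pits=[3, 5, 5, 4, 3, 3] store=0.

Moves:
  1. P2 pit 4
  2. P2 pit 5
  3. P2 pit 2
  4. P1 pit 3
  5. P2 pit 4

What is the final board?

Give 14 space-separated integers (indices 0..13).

Move 1: P2 pit4 -> P1=[6,4,4,3,5,3](0) P2=[3,5,5,4,0,4](1)
Move 2: P2 pit5 -> P1=[7,5,5,3,5,3](0) P2=[3,5,5,4,0,0](2)
Move 3: P2 pit2 -> P1=[8,5,5,3,5,3](0) P2=[3,5,0,5,1,1](3)
Move 4: P1 pit3 -> P1=[8,5,5,0,6,4](1) P2=[3,5,0,5,1,1](3)
Move 5: P2 pit4 -> P1=[8,5,5,0,6,4](1) P2=[3,5,0,5,0,2](3)

Answer: 8 5 5 0 6 4 1 3 5 0 5 0 2 3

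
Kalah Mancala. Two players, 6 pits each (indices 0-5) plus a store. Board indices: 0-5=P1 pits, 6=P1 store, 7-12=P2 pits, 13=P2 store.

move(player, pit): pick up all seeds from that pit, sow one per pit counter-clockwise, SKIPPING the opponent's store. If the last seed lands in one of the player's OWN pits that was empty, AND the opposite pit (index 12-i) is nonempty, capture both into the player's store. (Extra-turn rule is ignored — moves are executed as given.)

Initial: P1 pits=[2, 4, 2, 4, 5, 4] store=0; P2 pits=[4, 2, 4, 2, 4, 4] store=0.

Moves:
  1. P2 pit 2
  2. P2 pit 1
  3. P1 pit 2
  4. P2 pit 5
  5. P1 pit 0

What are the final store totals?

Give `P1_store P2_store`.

Move 1: P2 pit2 -> P1=[2,4,2,4,5,4](0) P2=[4,2,0,3,5,5](1)
Move 2: P2 pit1 -> P1=[2,4,2,4,5,4](0) P2=[4,0,1,4,5,5](1)
Move 3: P1 pit2 -> P1=[2,4,0,5,6,4](0) P2=[4,0,1,4,5,5](1)
Move 4: P2 pit5 -> P1=[3,5,1,6,6,4](0) P2=[4,0,1,4,5,0](2)
Move 5: P1 pit0 -> P1=[0,6,2,7,6,4](0) P2=[4,0,1,4,5,0](2)

Answer: 0 2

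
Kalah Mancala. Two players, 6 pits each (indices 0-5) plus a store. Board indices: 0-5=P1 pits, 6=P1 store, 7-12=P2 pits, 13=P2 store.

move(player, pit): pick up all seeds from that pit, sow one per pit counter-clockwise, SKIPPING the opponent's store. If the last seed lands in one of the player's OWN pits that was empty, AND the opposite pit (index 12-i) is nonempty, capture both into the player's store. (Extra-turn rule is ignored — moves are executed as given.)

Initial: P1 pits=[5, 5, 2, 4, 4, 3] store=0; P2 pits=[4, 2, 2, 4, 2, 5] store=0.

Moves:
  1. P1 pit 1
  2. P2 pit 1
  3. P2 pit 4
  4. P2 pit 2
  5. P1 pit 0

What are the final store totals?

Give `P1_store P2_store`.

Move 1: P1 pit1 -> P1=[5,0,3,5,5,4](1) P2=[4,2,2,4,2,5](0)
Move 2: P2 pit1 -> P1=[5,0,3,5,5,4](1) P2=[4,0,3,5,2,5](0)
Move 3: P2 pit4 -> P1=[5,0,3,5,5,4](1) P2=[4,0,3,5,0,6](1)
Move 4: P2 pit2 -> P1=[5,0,3,5,5,4](1) P2=[4,0,0,6,1,7](1)
Move 5: P1 pit0 -> P1=[0,1,4,6,6,5](1) P2=[4,0,0,6,1,7](1)

Answer: 1 1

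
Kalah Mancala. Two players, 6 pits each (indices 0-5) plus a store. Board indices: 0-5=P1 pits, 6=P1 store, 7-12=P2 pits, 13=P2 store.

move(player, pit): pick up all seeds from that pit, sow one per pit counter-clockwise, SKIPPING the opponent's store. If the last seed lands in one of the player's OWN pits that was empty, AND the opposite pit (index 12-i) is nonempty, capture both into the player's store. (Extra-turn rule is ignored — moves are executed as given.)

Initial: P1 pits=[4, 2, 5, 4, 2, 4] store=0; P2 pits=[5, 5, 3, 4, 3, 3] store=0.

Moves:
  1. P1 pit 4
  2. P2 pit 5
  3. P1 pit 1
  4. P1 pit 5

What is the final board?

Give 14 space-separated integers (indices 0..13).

Answer: 5 0 6 5 0 0 8 6 1 4 5 3 0 1

Derivation:
Move 1: P1 pit4 -> P1=[4,2,5,4,0,5](1) P2=[5,5,3,4,3,3](0)
Move 2: P2 pit5 -> P1=[5,3,5,4,0,5](1) P2=[5,5,3,4,3,0](1)
Move 3: P1 pit1 -> P1=[5,0,6,5,0,5](7) P2=[5,0,3,4,3,0](1)
Move 4: P1 pit5 -> P1=[5,0,6,5,0,0](8) P2=[6,1,4,5,3,0](1)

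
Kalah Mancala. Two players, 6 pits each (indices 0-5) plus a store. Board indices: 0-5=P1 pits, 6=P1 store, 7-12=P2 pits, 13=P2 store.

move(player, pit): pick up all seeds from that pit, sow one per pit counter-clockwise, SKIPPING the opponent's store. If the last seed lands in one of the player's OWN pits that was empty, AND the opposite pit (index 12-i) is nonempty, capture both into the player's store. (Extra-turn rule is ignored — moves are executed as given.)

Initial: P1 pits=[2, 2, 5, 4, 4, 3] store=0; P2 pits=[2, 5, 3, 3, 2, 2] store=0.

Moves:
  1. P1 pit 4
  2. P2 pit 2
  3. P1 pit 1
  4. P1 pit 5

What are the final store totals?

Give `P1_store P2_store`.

Answer: 2 0

Derivation:
Move 1: P1 pit4 -> P1=[2,2,5,4,0,4](1) P2=[3,6,3,3,2,2](0)
Move 2: P2 pit2 -> P1=[2,2,5,4,0,4](1) P2=[3,6,0,4,3,3](0)
Move 3: P1 pit1 -> P1=[2,0,6,5,0,4](1) P2=[3,6,0,4,3,3](0)
Move 4: P1 pit5 -> P1=[2,0,6,5,0,0](2) P2=[4,7,1,4,3,3](0)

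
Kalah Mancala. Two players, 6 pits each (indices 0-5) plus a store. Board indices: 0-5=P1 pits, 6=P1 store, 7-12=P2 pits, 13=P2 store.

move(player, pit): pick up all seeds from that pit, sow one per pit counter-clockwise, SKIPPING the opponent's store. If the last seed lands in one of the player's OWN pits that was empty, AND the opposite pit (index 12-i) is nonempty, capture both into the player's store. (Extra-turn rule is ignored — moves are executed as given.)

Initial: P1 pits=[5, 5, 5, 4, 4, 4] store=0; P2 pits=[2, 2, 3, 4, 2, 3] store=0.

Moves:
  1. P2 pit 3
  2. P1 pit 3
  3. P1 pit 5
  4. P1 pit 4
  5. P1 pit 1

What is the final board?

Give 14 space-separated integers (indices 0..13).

Answer: 6 0 6 1 1 2 4 5 4 5 1 3 4 1

Derivation:
Move 1: P2 pit3 -> P1=[6,5,5,4,4,4](0) P2=[2,2,3,0,3,4](1)
Move 2: P1 pit3 -> P1=[6,5,5,0,5,5](1) P2=[3,2,3,0,3,4](1)
Move 3: P1 pit5 -> P1=[6,5,5,0,5,0](2) P2=[4,3,4,1,3,4](1)
Move 4: P1 pit4 -> P1=[6,5,5,0,0,1](3) P2=[5,4,5,1,3,4](1)
Move 5: P1 pit1 -> P1=[6,0,6,1,1,2](4) P2=[5,4,5,1,3,4](1)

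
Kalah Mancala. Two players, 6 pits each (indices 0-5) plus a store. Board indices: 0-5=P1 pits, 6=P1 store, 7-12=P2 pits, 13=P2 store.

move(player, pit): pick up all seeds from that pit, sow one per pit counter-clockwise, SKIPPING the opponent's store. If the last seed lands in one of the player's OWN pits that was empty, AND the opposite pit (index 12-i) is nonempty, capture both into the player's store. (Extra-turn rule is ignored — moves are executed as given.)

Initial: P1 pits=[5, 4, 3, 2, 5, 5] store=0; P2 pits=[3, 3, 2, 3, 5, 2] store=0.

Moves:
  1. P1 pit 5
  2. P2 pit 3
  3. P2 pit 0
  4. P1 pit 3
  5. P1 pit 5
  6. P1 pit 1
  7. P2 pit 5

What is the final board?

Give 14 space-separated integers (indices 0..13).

Move 1: P1 pit5 -> P1=[5,4,3,2,5,0](1) P2=[4,4,3,4,5,2](0)
Move 2: P2 pit3 -> P1=[6,4,3,2,5,0](1) P2=[4,4,3,0,6,3](1)
Move 3: P2 pit0 -> P1=[6,4,3,2,5,0](1) P2=[0,5,4,1,7,3](1)
Move 4: P1 pit3 -> P1=[6,4,3,0,6,1](1) P2=[0,5,4,1,7,3](1)
Move 5: P1 pit5 -> P1=[6,4,3,0,6,0](2) P2=[0,5,4,1,7,3](1)
Move 6: P1 pit1 -> P1=[6,0,4,1,7,1](2) P2=[0,5,4,1,7,3](1)
Move 7: P2 pit5 -> P1=[7,1,4,1,7,1](2) P2=[0,5,4,1,7,0](2)

Answer: 7 1 4 1 7 1 2 0 5 4 1 7 0 2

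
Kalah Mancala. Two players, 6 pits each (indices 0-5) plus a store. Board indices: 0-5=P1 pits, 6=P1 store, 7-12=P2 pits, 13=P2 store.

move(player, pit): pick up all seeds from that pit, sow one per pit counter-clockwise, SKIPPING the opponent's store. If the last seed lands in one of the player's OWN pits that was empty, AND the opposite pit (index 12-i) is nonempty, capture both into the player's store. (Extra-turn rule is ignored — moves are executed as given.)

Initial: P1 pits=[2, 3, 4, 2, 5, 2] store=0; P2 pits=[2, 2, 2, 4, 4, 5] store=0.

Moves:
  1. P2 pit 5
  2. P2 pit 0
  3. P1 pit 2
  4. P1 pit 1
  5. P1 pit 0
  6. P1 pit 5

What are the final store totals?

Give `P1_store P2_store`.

Move 1: P2 pit5 -> P1=[3,4,5,3,5,2](0) P2=[2,2,2,4,4,0](1)
Move 2: P2 pit0 -> P1=[3,4,5,3,5,2](0) P2=[0,3,3,4,4,0](1)
Move 3: P1 pit2 -> P1=[3,4,0,4,6,3](1) P2=[1,3,3,4,4,0](1)
Move 4: P1 pit1 -> P1=[3,0,1,5,7,4](1) P2=[1,3,3,4,4,0](1)
Move 5: P1 pit0 -> P1=[0,1,2,6,7,4](1) P2=[1,3,3,4,4,0](1)
Move 6: P1 pit5 -> P1=[0,1,2,6,7,0](2) P2=[2,4,4,4,4,0](1)

Answer: 2 1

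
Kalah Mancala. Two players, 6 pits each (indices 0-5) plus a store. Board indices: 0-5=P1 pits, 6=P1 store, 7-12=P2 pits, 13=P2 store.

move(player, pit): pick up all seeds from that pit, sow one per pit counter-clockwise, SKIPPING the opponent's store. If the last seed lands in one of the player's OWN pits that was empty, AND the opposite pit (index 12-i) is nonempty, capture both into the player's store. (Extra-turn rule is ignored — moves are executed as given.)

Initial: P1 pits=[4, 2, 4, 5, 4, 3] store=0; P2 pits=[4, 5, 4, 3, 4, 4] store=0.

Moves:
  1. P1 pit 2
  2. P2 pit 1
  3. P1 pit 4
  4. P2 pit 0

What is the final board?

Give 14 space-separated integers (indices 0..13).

Move 1: P1 pit2 -> P1=[4,2,0,6,5,4](1) P2=[4,5,4,3,4,4](0)
Move 2: P2 pit1 -> P1=[4,2,0,6,5,4](1) P2=[4,0,5,4,5,5](1)
Move 3: P1 pit4 -> P1=[4,2,0,6,0,5](2) P2=[5,1,6,4,5,5](1)
Move 4: P2 pit0 -> P1=[4,2,0,6,0,5](2) P2=[0,2,7,5,6,6](1)

Answer: 4 2 0 6 0 5 2 0 2 7 5 6 6 1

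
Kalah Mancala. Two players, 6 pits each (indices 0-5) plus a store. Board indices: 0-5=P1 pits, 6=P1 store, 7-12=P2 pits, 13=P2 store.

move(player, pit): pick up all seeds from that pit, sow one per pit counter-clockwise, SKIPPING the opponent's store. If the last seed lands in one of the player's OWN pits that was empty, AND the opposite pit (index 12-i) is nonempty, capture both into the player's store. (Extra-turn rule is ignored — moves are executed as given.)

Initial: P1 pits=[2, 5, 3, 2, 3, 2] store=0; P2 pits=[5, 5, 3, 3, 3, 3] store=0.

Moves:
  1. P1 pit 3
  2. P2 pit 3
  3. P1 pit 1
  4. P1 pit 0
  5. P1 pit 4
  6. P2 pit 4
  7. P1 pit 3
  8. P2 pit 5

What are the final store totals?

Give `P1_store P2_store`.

Move 1: P1 pit3 -> P1=[2,5,3,0,4,3](0) P2=[5,5,3,3,3,3](0)
Move 2: P2 pit3 -> P1=[2,5,3,0,4,3](0) P2=[5,5,3,0,4,4](1)
Move 3: P1 pit1 -> P1=[2,0,4,1,5,4](1) P2=[5,5,3,0,4,4](1)
Move 4: P1 pit0 -> P1=[0,1,5,1,5,4](1) P2=[5,5,3,0,4,4](1)
Move 5: P1 pit4 -> P1=[0,1,5,1,0,5](2) P2=[6,6,4,0,4,4](1)
Move 6: P2 pit4 -> P1=[1,2,5,1,0,5](2) P2=[6,6,4,0,0,5](2)
Move 7: P1 pit3 -> P1=[1,2,5,0,0,5](9) P2=[6,0,4,0,0,5](2)
Move 8: P2 pit5 -> P1=[2,3,6,1,0,5](9) P2=[6,0,4,0,0,0](3)

Answer: 9 3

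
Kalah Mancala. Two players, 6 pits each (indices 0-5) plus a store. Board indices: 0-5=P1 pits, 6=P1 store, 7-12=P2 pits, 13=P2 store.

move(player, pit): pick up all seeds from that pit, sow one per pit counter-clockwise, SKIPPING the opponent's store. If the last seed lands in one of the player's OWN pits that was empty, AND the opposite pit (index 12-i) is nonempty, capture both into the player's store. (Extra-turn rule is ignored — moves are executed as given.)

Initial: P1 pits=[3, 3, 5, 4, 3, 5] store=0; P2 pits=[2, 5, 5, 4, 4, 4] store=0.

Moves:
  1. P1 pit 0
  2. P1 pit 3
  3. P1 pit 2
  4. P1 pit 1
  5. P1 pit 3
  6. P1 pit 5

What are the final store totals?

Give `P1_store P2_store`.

Move 1: P1 pit0 -> P1=[0,4,6,5,3,5](0) P2=[2,5,5,4,4,4](0)
Move 2: P1 pit3 -> P1=[0,4,6,0,4,6](1) P2=[3,6,5,4,4,4](0)
Move 3: P1 pit2 -> P1=[0,4,0,1,5,7](2) P2=[4,7,5,4,4,4](0)
Move 4: P1 pit1 -> P1=[0,0,1,2,6,8](2) P2=[4,7,5,4,4,4](0)
Move 5: P1 pit3 -> P1=[0,0,1,0,7,9](2) P2=[4,7,5,4,4,4](0)
Move 6: P1 pit5 -> P1=[1,0,1,0,7,0](9) P2=[5,8,6,5,0,5](0)

Answer: 9 0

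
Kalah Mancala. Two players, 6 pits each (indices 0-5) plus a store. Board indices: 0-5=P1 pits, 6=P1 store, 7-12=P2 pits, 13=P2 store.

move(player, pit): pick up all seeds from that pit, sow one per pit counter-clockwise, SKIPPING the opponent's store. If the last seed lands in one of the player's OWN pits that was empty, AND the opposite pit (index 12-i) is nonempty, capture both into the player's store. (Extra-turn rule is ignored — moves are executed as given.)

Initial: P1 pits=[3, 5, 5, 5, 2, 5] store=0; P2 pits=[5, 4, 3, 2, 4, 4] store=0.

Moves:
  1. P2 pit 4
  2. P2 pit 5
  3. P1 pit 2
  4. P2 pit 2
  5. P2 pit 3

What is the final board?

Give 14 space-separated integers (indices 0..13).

Answer: 0 7 0 7 3 6 1 6 5 0 0 2 1 9

Derivation:
Move 1: P2 pit4 -> P1=[4,6,5,5,2,5](0) P2=[5,4,3,2,0,5](1)
Move 2: P2 pit5 -> P1=[5,7,6,6,2,5](0) P2=[5,4,3,2,0,0](2)
Move 3: P1 pit2 -> P1=[5,7,0,7,3,6](1) P2=[6,5,3,2,0,0](2)
Move 4: P2 pit2 -> P1=[0,7,0,7,3,6](1) P2=[6,5,0,3,1,0](8)
Move 5: P2 pit3 -> P1=[0,7,0,7,3,6](1) P2=[6,5,0,0,2,1](9)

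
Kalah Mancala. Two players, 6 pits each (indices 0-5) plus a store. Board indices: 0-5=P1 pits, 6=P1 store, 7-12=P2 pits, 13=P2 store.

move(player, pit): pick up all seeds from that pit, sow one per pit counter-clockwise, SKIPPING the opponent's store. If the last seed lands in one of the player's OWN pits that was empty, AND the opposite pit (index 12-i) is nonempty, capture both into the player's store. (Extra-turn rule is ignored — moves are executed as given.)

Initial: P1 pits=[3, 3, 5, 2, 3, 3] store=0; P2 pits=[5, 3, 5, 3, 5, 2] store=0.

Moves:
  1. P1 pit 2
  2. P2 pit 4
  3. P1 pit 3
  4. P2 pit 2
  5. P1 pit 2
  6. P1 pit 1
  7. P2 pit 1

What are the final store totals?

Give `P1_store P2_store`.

Move 1: P1 pit2 -> P1=[3,3,0,3,4,4](1) P2=[6,3,5,3,5,2](0)
Move 2: P2 pit4 -> P1=[4,4,1,3,4,4](1) P2=[6,3,5,3,0,3](1)
Move 3: P1 pit3 -> P1=[4,4,1,0,5,5](2) P2=[6,3,5,3,0,3](1)
Move 4: P2 pit2 -> P1=[5,4,1,0,5,5](2) P2=[6,3,0,4,1,4](2)
Move 5: P1 pit2 -> P1=[5,4,0,1,5,5](2) P2=[6,3,0,4,1,4](2)
Move 6: P1 pit1 -> P1=[5,0,1,2,6,6](2) P2=[6,3,0,4,1,4](2)
Move 7: P2 pit1 -> P1=[5,0,1,2,6,6](2) P2=[6,0,1,5,2,4](2)

Answer: 2 2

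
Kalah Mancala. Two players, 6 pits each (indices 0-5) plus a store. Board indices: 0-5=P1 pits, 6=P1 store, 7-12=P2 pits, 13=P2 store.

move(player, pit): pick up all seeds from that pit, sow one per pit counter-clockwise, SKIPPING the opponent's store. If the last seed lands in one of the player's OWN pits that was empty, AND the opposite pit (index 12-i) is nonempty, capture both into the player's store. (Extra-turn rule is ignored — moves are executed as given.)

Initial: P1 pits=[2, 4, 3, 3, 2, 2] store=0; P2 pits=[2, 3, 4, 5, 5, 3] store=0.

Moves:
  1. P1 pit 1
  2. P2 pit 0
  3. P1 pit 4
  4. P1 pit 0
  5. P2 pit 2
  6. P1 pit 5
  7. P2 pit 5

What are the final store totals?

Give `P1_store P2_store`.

Move 1: P1 pit1 -> P1=[2,0,4,4,3,3](0) P2=[2,3,4,5,5,3](0)
Move 2: P2 pit0 -> P1=[2,0,4,4,3,3](0) P2=[0,4,5,5,5,3](0)
Move 3: P1 pit4 -> P1=[2,0,4,4,0,4](1) P2=[1,4,5,5,5,3](0)
Move 4: P1 pit0 -> P1=[0,1,5,4,0,4](1) P2=[1,4,5,5,5,3](0)
Move 5: P2 pit2 -> P1=[1,1,5,4,0,4](1) P2=[1,4,0,6,6,4](1)
Move 6: P1 pit5 -> P1=[1,1,5,4,0,0](2) P2=[2,5,1,6,6,4](1)
Move 7: P2 pit5 -> P1=[2,2,6,4,0,0](2) P2=[2,5,1,6,6,0](2)

Answer: 2 2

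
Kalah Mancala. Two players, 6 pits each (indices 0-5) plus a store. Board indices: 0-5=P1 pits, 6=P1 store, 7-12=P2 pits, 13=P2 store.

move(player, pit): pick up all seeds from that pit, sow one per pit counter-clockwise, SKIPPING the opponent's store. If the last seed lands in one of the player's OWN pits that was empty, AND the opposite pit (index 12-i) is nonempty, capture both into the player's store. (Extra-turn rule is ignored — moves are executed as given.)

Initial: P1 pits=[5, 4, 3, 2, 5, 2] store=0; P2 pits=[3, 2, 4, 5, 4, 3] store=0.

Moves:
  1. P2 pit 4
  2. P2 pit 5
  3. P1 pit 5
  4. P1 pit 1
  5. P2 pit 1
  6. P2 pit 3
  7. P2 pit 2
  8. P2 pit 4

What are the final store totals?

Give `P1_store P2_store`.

Answer: 2 5

Derivation:
Move 1: P2 pit4 -> P1=[6,5,3,2,5,2](0) P2=[3,2,4,5,0,4](1)
Move 2: P2 pit5 -> P1=[7,6,4,2,5,2](0) P2=[3,2,4,5,0,0](2)
Move 3: P1 pit5 -> P1=[7,6,4,2,5,0](1) P2=[4,2,4,5,0,0](2)
Move 4: P1 pit1 -> P1=[7,0,5,3,6,1](2) P2=[5,2,4,5,0,0](2)
Move 5: P2 pit1 -> P1=[7,0,5,3,6,1](2) P2=[5,0,5,6,0,0](2)
Move 6: P2 pit3 -> P1=[8,1,6,3,6,1](2) P2=[5,0,5,0,1,1](3)
Move 7: P2 pit2 -> P1=[9,1,6,3,6,1](2) P2=[5,0,0,1,2,2](4)
Move 8: P2 pit4 -> P1=[9,1,6,3,6,1](2) P2=[5,0,0,1,0,3](5)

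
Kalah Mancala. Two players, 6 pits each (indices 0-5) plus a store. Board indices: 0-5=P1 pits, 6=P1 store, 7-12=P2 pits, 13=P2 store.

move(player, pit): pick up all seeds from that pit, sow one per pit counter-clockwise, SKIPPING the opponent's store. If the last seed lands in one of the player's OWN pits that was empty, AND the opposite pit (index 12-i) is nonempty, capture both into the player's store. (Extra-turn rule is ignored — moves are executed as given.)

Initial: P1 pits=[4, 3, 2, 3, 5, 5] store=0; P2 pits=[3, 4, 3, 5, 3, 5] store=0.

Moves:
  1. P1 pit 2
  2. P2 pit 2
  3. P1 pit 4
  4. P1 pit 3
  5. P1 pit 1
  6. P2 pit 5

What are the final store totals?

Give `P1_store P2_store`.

Move 1: P1 pit2 -> P1=[4,3,0,4,6,5](0) P2=[3,4,3,5,3,5](0)
Move 2: P2 pit2 -> P1=[4,3,0,4,6,5](0) P2=[3,4,0,6,4,6](0)
Move 3: P1 pit4 -> P1=[4,3,0,4,0,6](1) P2=[4,5,1,7,4,6](0)
Move 4: P1 pit3 -> P1=[4,3,0,0,1,7](2) P2=[5,5,1,7,4,6](0)
Move 5: P1 pit1 -> P1=[4,0,1,1,2,7](2) P2=[5,5,1,7,4,6](0)
Move 6: P2 pit5 -> P1=[5,1,2,2,3,7](2) P2=[5,5,1,7,4,0](1)

Answer: 2 1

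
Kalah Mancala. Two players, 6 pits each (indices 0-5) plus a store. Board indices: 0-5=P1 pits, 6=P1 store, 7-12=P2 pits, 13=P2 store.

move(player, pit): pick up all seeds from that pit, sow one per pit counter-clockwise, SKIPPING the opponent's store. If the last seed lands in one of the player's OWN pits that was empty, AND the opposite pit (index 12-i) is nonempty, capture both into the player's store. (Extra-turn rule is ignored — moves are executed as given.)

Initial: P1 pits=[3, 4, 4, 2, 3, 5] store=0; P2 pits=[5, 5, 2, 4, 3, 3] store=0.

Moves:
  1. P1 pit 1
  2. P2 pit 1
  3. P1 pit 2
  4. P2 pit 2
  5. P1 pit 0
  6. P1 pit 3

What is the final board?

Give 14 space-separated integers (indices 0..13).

Move 1: P1 pit1 -> P1=[3,0,5,3,4,6](0) P2=[5,5,2,4,3,3](0)
Move 2: P2 pit1 -> P1=[3,0,5,3,4,6](0) P2=[5,0,3,5,4,4](1)
Move 3: P1 pit2 -> P1=[3,0,0,4,5,7](1) P2=[6,0,3,5,4,4](1)
Move 4: P2 pit2 -> P1=[3,0,0,4,5,7](1) P2=[6,0,0,6,5,5](1)
Move 5: P1 pit0 -> P1=[0,1,1,5,5,7](1) P2=[6,0,0,6,5,5](1)
Move 6: P1 pit3 -> P1=[0,1,1,0,6,8](2) P2=[7,1,0,6,5,5](1)

Answer: 0 1 1 0 6 8 2 7 1 0 6 5 5 1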